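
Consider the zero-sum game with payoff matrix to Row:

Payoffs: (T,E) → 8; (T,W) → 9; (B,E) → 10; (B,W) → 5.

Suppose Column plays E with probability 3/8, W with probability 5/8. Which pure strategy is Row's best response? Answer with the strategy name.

T

Expected payoff of T: (3/8)·8 + (5/8)·9 = 69/8.
Expected payoff of B: (3/8)·10 + (5/8)·5 = 55/8.
The largest is 69/8, so Row's best response is T.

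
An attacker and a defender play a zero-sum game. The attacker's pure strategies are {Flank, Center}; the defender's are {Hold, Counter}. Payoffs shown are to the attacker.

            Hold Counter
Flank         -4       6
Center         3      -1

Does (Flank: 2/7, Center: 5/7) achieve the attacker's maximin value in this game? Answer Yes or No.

Yes

Against Hold this mix gives (2/7)·(-4) + (5/7)·3 = 1.
Against Counter this mix gives (2/7)·6 + (5/7)·(-1) = 1.
All of the defender's active replies (Hold, Counter) yield 1, and no column does worse for the attacker. The mix makes the defender indifferent and guarantees 1, so it is optimal.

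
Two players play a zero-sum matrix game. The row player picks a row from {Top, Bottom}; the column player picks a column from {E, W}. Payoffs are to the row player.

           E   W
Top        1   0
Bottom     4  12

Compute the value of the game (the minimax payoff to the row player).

4

Row minima: Top → 0, Bottom → 4; maximin = 4.
Column maxima: E → 4, W → 12; minimax = 4.
Since maximin = minimax = 4, there is a saddle point and the value is 4.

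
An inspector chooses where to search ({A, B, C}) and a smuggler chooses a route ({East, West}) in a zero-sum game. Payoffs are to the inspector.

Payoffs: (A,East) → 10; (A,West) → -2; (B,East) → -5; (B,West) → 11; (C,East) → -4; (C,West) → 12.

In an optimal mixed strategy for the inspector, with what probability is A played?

4/7

Row minima: A → -2, B → -5, C → -4; maximin = -2.
Column maxima: East → 10, West → 12; minimax = 10.
-2 ≠ 10, so there is no saddle point; optimal play is mixed.
B is strictly dominated by C, so the inspector never plays it.
On the remaining 2×2 (A, C vs East, West):
Let the inspector play A with probability p. Expected payoff against East: 10p + (-4)(1−p) = 14p − 4; against West: (-2)p + 12(1−p) = −14p + 12.
Setting these equal: 14p − 4 = −14p + 12 ⇒ 28p = 16 ⇒ p = 4/7, and the value is (14)·(4/7) − 4 = 4.
For the smuggler: with q = P(East), equating A's and C's payoffs gives 12q − 2 = −16q + 12 ⇒ q = 1/2.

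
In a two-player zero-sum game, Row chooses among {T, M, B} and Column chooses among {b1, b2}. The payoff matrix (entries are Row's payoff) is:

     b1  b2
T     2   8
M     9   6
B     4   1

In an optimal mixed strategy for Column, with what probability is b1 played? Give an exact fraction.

Row minima: T → 2, M → 6, B → 1; maximin = 6.
Column maxima: b1 → 9, b2 → 8; minimax = 8.
6 ≠ 8, so there is no saddle point; optimal play is mixed.
B is strictly dominated by M, so Row never plays it.
On the remaining 2×2 (T, M vs b1, b2):
Let Row play T with probability p. Expected payoff against b1: 2p + 9(1−p) = −7p + 9; against b2: 8p + 6(1−p) = 2p + 6.
Setting these equal: −7p + 9 = 2p + 6 ⇒ −9p = -3 ⇒ p = 1/3, and the value is (-7)·(1/3) + 9 = 20/3.
For Column: with q = P(b1), equating T's and M's payoffs gives −6q + 8 = 3q + 6 ⇒ q = 2/9.

2/9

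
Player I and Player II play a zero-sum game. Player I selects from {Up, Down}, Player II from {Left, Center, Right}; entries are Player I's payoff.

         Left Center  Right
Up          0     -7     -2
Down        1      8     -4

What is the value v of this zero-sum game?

-44/17

Row minima: Up → -7, Down → -4; maximin = -4.
Column maxima: Left → 1, Center → 8, Right → -2; minimax = -2.
-4 ≠ -2, so there is no saddle point; optimal play is mixed.
Left is strictly dominated by Right (it gives Player I strictly more in every row), so Player II never plays it.
On the remaining 2×2 (Up, Down vs Center, Right):
Let Player I play Up with probability p. Expected payoff against Center: (-7)p + 8(1−p) = −15p + 8; against Right: (-2)p + (-4)(1−p) = 2p − 4.
Setting these equal: −15p + 8 = 2p − 4 ⇒ −17p = -12 ⇒ p = 12/17, and the value is (-15)·(12/17) + 8 = -44/17.
For Player II: with q = P(Center), equating Up's and Down's payoffs gives −5q − 2 = 12q − 4 ⇒ q = 2/17.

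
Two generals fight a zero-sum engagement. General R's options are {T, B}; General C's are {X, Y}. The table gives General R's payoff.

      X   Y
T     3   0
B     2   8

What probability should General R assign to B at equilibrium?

Row minima: T → 0, B → 2; maximin = 2.
Column maxima: X → 3, Y → 8; minimax = 3.
2 ≠ 3, so there is no saddle point; optimal play is mixed.
Let General R play T with probability p. Expected payoff against X: 3p + 2(1−p) = p + 2; against Y: 0p + 8(1−p) = −8p + 8.
Setting these equal: p + 2 = −8p + 8 ⇒ 9p = 6 ⇒ p = 2/3, and the value is (1)·(2/3) + 2 = 8/3.
For General C: with q = P(X), equating T's and B's payoffs gives 3q = −6q + 8 ⇒ q = 8/9.

1/3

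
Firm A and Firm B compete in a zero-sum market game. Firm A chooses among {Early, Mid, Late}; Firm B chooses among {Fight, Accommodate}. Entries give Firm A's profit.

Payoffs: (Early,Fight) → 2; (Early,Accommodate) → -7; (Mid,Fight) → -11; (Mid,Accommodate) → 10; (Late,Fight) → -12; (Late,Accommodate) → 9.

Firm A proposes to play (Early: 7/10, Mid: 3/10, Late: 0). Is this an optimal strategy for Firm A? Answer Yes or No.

Yes

Against Fight this mix gives (7/10)·2 + (3/10)·(-11) = -19/10.
Against Accommodate this mix gives (7/10)·(-7) + (3/10)·10 = -19/10.
All of Firm B's active replies (Fight, Accommodate) yield -19/10, and no column does worse for Firm A. The mix makes Firm B indifferent and guarantees -19/10, so it is optimal.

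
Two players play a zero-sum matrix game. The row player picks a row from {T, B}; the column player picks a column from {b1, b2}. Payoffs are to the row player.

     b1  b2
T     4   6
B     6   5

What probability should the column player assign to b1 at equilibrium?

Row minima: T → 4, B → 5; maximin = 5.
Column maxima: b1 → 6, b2 → 6; minimax = 6.
5 ≠ 6, so there is no saddle point; optimal play is mixed.
Let the row player play T with probability p. Expected payoff against b1: 4p + 6(1−p) = −2p + 6; against b2: 6p + 5(1−p) = p + 5.
Setting these equal: −2p + 6 = p + 5 ⇒ −3p = -1 ⇒ p = 1/3, and the value is (-2)·(1/3) + 6 = 16/3.
For the column player: with q = P(b1), equating T's and B's payoffs gives −2q + 6 = q + 5 ⇒ q = 1/3.

1/3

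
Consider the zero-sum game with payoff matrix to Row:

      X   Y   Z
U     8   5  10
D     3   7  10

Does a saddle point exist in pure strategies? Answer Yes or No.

No

Row minima: U → 5, D → 3; maximin = 5.
Column maxima: X → 8, Y → 7, Z → 10; minimax = 7.
5 ≠ 7, so no pure-strategy equilibrium exists.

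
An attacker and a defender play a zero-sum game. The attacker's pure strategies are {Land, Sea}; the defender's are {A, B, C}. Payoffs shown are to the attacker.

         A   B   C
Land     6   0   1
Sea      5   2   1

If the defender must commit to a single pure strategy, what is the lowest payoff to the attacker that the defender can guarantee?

Column maxima: A → 6, B → 2, C → 1.
The smallest of these is 1.

1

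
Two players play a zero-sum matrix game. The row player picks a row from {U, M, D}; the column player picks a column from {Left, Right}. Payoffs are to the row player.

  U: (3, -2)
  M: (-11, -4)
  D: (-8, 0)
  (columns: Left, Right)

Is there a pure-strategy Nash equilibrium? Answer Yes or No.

No

Row minima: U → -2, M → -11, D → -8; maximin = -2.
Column maxima: Left → 3, Right → 0; minimax = 0.
-2 ≠ 0, so no pure-strategy equilibrium exists.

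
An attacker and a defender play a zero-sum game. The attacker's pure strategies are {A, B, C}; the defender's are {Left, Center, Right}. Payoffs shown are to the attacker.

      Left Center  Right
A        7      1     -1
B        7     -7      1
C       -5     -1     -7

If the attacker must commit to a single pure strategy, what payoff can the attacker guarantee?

Row minima: A → -1, B → -7, C → -7.
The best of these is -1.

-1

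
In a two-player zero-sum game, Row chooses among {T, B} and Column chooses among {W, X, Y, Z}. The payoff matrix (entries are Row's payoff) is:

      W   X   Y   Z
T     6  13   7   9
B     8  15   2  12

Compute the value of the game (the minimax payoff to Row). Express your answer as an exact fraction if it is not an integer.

Row minima: T → 6, B → 2; maximin = 6.
Column maxima: W → 8, X → 15, Y → 7, Z → 12; minimax = 7.
6 ≠ 7, so there is no saddle point; optimal play is mixed.
X is strictly dominated by W (it gives Row strictly more in every row), so Column never plays it.
Z is strictly dominated by W (it gives Row strictly more in every row), so Column never plays it.
On the remaining 2×2 (T, B vs W, Y):
Let Row play T with probability p. Expected payoff against W: 6p + 8(1−p) = −2p + 8; against Y: 7p + 2(1−p) = 5p + 2.
Setting these equal: −2p + 8 = 5p + 2 ⇒ −7p = -6 ⇒ p = 6/7, and the value is (-2)·(6/7) + 8 = 44/7.
For Column: with q = P(W), equating T's and B's payoffs gives −q + 7 = 6q + 2 ⇒ q = 5/7.

44/7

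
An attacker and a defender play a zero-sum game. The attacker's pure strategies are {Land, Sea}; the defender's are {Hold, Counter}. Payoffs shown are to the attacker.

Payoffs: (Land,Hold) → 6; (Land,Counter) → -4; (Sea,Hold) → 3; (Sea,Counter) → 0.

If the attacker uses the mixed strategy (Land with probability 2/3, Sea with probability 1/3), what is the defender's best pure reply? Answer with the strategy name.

If the defender plays Hold, the attacker's expected payoff is (2/3)·6 + (1/3)·3 = 5.
If the defender plays Counter, the attacker's expected payoff is (2/3)·(-4) + (1/3)·0 = -8/3.
The defender minimizes the attacker's payoff; the smallest is -8/3, so the best response is Counter.

Counter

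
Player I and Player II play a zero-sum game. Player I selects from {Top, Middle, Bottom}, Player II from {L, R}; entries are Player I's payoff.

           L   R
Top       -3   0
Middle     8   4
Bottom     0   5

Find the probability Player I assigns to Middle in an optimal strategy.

Row minima: Top → -3, Middle → 4, Bottom → 0; maximin = 4.
Column maxima: L → 8, R → 5; minimax = 5.
4 ≠ 5, so there is no saddle point; optimal play is mixed.
Top is strictly dominated by Middle, so Player I never plays it.
On the remaining 2×2 (Middle, Bottom vs L, R):
Let Player I play Middle with probability p. Expected payoff against L: 8p + 0(1−p) = 8p; against R: 4p + 5(1−p) = −p + 5.
Setting these equal: 8p = −p + 5 ⇒ 9p = 5 ⇒ p = 5/9, and the value is (8)·(5/9) = 40/9.
For Player II: with q = P(L), equating Middle's and Bottom's payoffs gives 4q + 4 = −5q + 5 ⇒ q = 1/9.

5/9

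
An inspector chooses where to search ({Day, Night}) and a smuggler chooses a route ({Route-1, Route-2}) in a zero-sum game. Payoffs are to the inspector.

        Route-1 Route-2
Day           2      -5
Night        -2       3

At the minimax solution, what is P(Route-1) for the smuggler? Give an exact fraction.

2/3

Row minima: Day → -5, Night → -2; maximin = -2.
Column maxima: Route-1 → 2, Route-2 → 3; minimax = 2.
-2 ≠ 2, so there is no saddle point; optimal play is mixed.
Let the inspector play Day with probability p. Expected payoff against Route-1: 2p + (-2)(1−p) = 4p − 2; against Route-2: (-5)p + 3(1−p) = −8p + 3.
Setting these equal: 4p − 2 = −8p + 3 ⇒ 12p = 5 ⇒ p = 5/12, and the value is (4)·(5/12) − 2 = -1/3.
For the smuggler: with q = P(Route-1), equating Day's and Night's payoffs gives 7q − 5 = −5q + 3 ⇒ q = 2/3.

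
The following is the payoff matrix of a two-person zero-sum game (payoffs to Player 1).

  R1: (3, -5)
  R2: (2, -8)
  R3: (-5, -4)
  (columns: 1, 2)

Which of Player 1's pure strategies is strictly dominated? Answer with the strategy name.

R2

R1 gives a strictly higher payoff than R2 against every column: 3 > 2, -5 > -8.
So R2 is strictly dominated and Player 1 never plays it.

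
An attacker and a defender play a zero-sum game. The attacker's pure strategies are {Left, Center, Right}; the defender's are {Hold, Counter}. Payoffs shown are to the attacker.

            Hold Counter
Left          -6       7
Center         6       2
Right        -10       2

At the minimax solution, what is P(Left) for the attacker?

Row minima: Left → -6, Center → 2, Right → -10; maximin = 2.
Column maxima: Hold → 6, Counter → 7; minimax = 6.
2 ≠ 6, so there is no saddle point; optimal play is mixed.
Right is strictly dominated by Left, so the attacker never plays it.
On the remaining 2×2 (Left, Center vs Hold, Counter):
Let the attacker play Left with probability p. Expected payoff against Hold: (-6)p + 6(1−p) = −12p + 6; against Counter: 7p + 2(1−p) = 5p + 2.
Setting these equal: −12p + 6 = 5p + 2 ⇒ −17p = -4 ⇒ p = 4/17, and the value is (-12)·(4/17) + 6 = 54/17.
For the defender: with q = P(Hold), equating Left's and Center's payoffs gives −13q + 7 = 4q + 2 ⇒ q = 5/17.

4/17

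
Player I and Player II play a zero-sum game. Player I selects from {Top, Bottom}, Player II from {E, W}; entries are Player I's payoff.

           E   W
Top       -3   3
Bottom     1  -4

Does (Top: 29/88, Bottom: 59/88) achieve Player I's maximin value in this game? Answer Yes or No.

No

Against E this mix gives (29/88)·(-3) + (59/88)·1 = -7/22.
Against W this mix gives (29/88)·3 + (59/88)·(-4) = -149/88.
Player II will play W, holding Player I to -149/88. Shifting weight toward the row that does better against W would raise this floor (the equalizing mix achieves -9/11 against both W and E), so the proposed strategy is not optimal.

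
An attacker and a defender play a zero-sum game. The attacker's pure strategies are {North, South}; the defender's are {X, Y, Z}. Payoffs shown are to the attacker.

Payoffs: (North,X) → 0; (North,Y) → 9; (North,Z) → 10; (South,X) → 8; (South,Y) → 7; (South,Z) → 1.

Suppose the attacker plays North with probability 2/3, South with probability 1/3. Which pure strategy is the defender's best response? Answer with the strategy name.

If the defender plays X, the attacker's expected payoff is (2/3)·0 + (1/3)·8 = 8/3.
If the defender plays Y, the attacker's expected payoff is (2/3)·9 + (1/3)·7 = 25/3.
If the defender plays Z, the attacker's expected payoff is (2/3)·10 + (1/3)·1 = 7.
The defender minimizes the attacker's payoff; the smallest is 8/3, so the best response is X.

X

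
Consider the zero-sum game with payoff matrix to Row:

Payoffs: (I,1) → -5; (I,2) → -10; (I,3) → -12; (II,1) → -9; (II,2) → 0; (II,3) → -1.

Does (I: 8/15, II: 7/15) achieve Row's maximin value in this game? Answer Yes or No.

Against 1 this mix gives (8/15)·(-5) + (7/15)·(-9) = -103/15.
Against 2 this mix gives (8/15)·(-10) + (7/15)·0 = -16/3.
Against 3 this mix gives (8/15)·(-12) + (7/15)·(-1) = -103/15.
All of Column's active replies (1, 3) yield -103/15, and no column does worse for Row. The mix makes Column indifferent and guarantees -103/15, so it is optimal.

Yes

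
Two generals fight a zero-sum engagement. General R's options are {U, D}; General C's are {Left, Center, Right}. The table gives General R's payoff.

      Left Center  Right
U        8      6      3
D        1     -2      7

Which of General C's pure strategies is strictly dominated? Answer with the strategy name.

Left

Center holds General R's payoff strictly below Left in every row: 6 < 8, -2 < 1.
So Left is strictly dominated for General C.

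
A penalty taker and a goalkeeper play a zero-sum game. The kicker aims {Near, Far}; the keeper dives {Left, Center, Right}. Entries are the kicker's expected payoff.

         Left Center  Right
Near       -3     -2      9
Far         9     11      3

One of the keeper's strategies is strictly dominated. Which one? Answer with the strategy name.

Left holds the kicker's payoff strictly below Center in every row: -3 < -2, 9 < 11.
So Center is strictly dominated for the keeper.

Center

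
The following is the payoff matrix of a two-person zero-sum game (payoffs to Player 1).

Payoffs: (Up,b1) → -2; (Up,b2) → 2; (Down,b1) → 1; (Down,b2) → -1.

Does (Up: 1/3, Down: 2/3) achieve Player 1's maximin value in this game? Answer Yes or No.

Against b1 this mix gives (1/3)·(-2) + (2/3)·1 = 0.
Against b2 this mix gives (1/3)·2 + (2/3)·(-1) = 0.
All of Player 2's active replies (b1, b2) yield 0, and no column does worse for Player 1. The mix makes Player 2 indifferent and guarantees 0, so it is optimal.

Yes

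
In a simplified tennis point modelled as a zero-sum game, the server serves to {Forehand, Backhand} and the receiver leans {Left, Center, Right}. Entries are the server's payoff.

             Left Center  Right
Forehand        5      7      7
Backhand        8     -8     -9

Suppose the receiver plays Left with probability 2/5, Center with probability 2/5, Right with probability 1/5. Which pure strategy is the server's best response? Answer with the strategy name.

Forehand

Expected payoff of Forehand: (2/5)·5 + (2/5)·7 + (1/5)·7 = 31/5.
Expected payoff of Backhand: (2/5)·8 + (2/5)·(-8) + (1/5)·(-9) = -9/5.
The largest is 31/5, so the server's best response is Forehand.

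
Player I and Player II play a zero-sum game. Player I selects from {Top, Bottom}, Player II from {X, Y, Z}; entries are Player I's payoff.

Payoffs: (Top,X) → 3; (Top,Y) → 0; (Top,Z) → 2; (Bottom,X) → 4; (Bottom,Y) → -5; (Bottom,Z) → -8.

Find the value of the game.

0

Row minima: Top → 0, Bottom → -8; maximin = 0.
Column maxima: X → 4, Y → 0, Z → 2; minimax = 0.
Since maximin = minimax = 0, there is a saddle point and the value is 0.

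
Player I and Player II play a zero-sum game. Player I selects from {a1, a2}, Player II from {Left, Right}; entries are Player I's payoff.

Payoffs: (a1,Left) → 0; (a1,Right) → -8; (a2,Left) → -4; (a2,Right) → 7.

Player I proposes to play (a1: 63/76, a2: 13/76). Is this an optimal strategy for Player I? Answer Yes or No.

Against Left this mix gives (63/76)·0 + (13/76)·(-4) = -13/19.
Against Right this mix gives (63/76)·(-8) + (13/76)·7 = -413/76.
Player II will play Right, holding Player I to -413/76. Shifting weight toward the row that does better against Right would raise this floor (the equalizing mix achieves -32/19 against both Right and Left), so the proposed strategy is not optimal.

No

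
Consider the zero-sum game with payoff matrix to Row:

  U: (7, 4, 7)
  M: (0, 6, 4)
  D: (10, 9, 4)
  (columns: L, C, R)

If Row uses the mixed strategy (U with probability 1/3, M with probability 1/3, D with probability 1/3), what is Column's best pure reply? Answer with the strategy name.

If Column plays L, Row's expected payoff is (1/3)·7 + (1/3)·0 + (1/3)·10 = 17/3.
If Column plays C, Row's expected payoff is (1/3)·4 + (1/3)·6 + (1/3)·9 = 19/3.
If Column plays R, Row's expected payoff is (1/3)·7 + (1/3)·4 + (1/3)·4 = 5.
Column minimizes Row's payoff; the smallest is 5, so the best response is R.

R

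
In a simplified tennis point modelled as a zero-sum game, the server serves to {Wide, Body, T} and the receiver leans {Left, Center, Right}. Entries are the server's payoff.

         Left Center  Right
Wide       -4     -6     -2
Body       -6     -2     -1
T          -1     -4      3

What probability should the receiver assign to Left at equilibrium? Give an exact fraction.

2/7

Row minima: Wide → -6, Body → -6, T → -4; maximin = -4.
Column maxima: Left → -1, Center → -2, Right → 3; minimax = -2.
-4 ≠ -2, so there is no saddle point; optimal play is mixed.
Wide is strictly dominated by T, so the server never plays it.
Right is strictly dominated by Left (it gives the server strictly more in every row), so the receiver never plays it.
On the remaining 2×2 (Body, T vs Left, Center):
Let the server play Body with probability p. Expected payoff against Left: (-6)p + (-1)(1−p) = −5p − 1; against Center: (-2)p + (-4)(1−p) = 2p − 4.
Setting these equal: −5p − 1 = 2p − 4 ⇒ −7p = -3 ⇒ p = 3/7, and the value is (-5)·(3/7) − 1 = -22/7.
For the receiver: with q = P(Left), equating Body's and T's payoffs gives −4q − 2 = 3q − 4 ⇒ q = 2/7.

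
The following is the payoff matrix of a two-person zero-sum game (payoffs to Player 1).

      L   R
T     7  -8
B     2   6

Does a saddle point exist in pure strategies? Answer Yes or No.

Row minima: T → -8, B → 2; maximin = 2.
Column maxima: L → 7, R → 6; minimax = 6.
2 ≠ 6, so no pure-strategy equilibrium exists.

No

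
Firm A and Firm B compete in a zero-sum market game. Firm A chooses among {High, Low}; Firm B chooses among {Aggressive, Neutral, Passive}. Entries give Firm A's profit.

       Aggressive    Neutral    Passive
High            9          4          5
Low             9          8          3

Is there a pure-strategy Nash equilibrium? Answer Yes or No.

No

Row minima: High → 4, Low → 3; maximin = 4.
Column maxima: Aggressive → 9, Neutral → 8, Passive → 5; minimax = 5.
4 ≠ 5, so no pure-strategy equilibrium exists.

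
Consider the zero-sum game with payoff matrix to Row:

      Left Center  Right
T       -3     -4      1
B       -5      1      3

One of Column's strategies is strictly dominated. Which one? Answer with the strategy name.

Right

Left holds Row's payoff strictly below Right in every row: -3 < 1, -5 < 3.
So Right is strictly dominated for Column.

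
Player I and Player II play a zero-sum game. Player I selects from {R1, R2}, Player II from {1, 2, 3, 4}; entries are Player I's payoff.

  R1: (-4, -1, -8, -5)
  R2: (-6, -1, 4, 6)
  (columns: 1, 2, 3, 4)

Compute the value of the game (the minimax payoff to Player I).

-32/7

Row minima: R1 → -8, R2 → -6; maximin = -6.
Column maxima: 1 → -4, 2 → -1, 3 → 4, 4 → 6; minimax = -4.
-6 ≠ -4, so there is no saddle point; optimal play is mixed.
2 is strictly dominated by 1 (it gives Player I strictly more in every row), so Player II never plays it.
4 is strictly dominated by 3 (it gives Player I strictly more in every row), so Player II never plays it.
On the remaining 2×2 (R1, R2 vs 1, 3):
Let Player I play R1 with probability p. Expected payoff against 1: (-4)p + (-6)(1−p) = 2p − 6; against 3: (-8)p + 4(1−p) = −12p + 4.
Setting these equal: 2p − 6 = −12p + 4 ⇒ 14p = 10 ⇒ p = 5/7, and the value is (2)·(5/7) − 6 = -32/7.
For Player II: with q = P(1), equating R1's and R2's payoffs gives 4q − 8 = −10q + 4 ⇒ q = 6/7.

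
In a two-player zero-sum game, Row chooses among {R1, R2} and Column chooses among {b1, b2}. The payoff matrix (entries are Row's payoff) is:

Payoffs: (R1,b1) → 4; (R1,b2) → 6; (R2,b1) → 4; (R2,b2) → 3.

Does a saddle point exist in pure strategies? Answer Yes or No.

Yes

Row minima: R1 → 4, R2 → 3; maximin = 4.
Column maxima: b1 → 4, b2 → 6; minimax = 4.
maximin = minimax = 4, so a saddle point exists.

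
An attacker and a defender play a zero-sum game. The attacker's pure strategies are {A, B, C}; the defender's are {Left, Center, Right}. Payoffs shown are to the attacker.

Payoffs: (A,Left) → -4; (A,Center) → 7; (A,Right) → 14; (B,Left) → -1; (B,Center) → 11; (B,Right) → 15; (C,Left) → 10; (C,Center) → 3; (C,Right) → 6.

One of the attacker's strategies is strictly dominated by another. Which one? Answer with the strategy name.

B gives a strictly higher payoff than A against every column: -1 > -4, 11 > 7, 15 > 14.
So A is strictly dominated and the attacker never plays it.

A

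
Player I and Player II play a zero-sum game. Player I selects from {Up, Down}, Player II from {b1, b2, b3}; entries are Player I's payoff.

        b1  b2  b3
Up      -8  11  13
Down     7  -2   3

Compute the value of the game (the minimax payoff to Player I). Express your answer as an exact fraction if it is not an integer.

Row minima: Up → -8, Down → -2; maximin = -2.
Column maxima: b1 → 7, b2 → 11, b3 → 13; minimax = 7.
-2 ≠ 7, so there is no saddle point; optimal play is mixed.
b3 is strictly dominated by b2 (it gives Player I strictly more in every row), so Player II never plays it.
On the remaining 2×2 (Up, Down vs b1, b2):
Let Player I play Up with probability p. Expected payoff against b1: (-8)p + 7(1−p) = −15p + 7; against b2: 11p + (-2)(1−p) = 13p − 2.
Setting these equal: −15p + 7 = 13p − 2 ⇒ −28p = -9 ⇒ p = 9/28, and the value is (-15)·(9/28) + 7 = 61/28.
For Player II: with q = P(b1), equating Up's and Down's payoffs gives −19q + 11 = 9q − 2 ⇒ q = 13/28.

61/28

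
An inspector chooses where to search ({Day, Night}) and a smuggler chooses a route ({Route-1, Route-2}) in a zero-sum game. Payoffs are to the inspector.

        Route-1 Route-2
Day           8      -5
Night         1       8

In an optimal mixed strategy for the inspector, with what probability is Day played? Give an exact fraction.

Row minima: Day → -5, Night → 1; maximin = 1.
Column maxima: Route-1 → 8, Route-2 → 8; minimax = 8.
1 ≠ 8, so there is no saddle point; optimal play is mixed.
Let the inspector play Day with probability p. Expected payoff against Route-1: 8p + 1(1−p) = 7p + 1; against Route-2: (-5)p + 8(1−p) = −13p + 8.
Setting these equal: 7p + 1 = −13p + 8 ⇒ 20p = 7 ⇒ p = 7/20, and the value is (7)·(7/20) + 1 = 69/20.
For the smuggler: with q = P(Route-1), equating Day's and Night's payoffs gives 13q − 5 = −7q + 8 ⇒ q = 13/20.

7/20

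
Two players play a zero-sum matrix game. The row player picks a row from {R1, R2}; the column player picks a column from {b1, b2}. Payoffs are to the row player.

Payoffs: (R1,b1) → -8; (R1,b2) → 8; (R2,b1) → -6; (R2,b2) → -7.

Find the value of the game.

Row minima: R1 → -8, R2 → -7; maximin = -7.
Column maxima: b1 → -6, b2 → 8; minimax = -6.
-7 ≠ -6, so there is no saddle point; optimal play is mixed.
Let the row player play R1 with probability p. Expected payoff against b1: (-8)p + (-6)(1−p) = −2p − 6; against b2: 8p + (-7)(1−p) = 15p − 7.
Setting these equal: −2p − 6 = 15p − 7 ⇒ −17p = -1 ⇒ p = 1/17, and the value is (-2)·(1/17) − 6 = -104/17.
For the column player: with q = P(b1), equating R1's and R2's payoffs gives −16q + 8 = q − 7 ⇒ q = 15/17.

-104/17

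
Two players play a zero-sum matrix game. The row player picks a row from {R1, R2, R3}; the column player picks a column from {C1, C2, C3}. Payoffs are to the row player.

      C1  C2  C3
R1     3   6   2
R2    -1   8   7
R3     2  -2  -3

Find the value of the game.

Row minima: R1 → 2, R2 → -1, R3 → -3; maximin = 2.
Column maxima: C1 → 3, C2 → 8, C3 → 7; minimax = 3.
2 ≠ 3, so there is no saddle point; optimal play is mixed.
R3 is strictly dominated by R1, so the row player never plays it.
With R3 eliminated, C2 is strictly dominated by C1 (it gives the row player strictly more in every remaining row), so the column player never plays it.
On the remaining 2×2 (R1, R2 vs C1, C3):
Let the row player play R1 with probability p. Expected payoff against C1: 3p + (-1)(1−p) = 4p − 1; against C3: 2p + 7(1−p) = −5p + 7.
Setting these equal: 4p − 1 = −5p + 7 ⇒ 9p = 8 ⇒ p = 8/9, and the value is (4)·(8/9) − 1 = 23/9.
For the column player: with q = P(C1), equating R1's and R2's payoffs gives q + 2 = −8q + 7 ⇒ q = 5/9.

23/9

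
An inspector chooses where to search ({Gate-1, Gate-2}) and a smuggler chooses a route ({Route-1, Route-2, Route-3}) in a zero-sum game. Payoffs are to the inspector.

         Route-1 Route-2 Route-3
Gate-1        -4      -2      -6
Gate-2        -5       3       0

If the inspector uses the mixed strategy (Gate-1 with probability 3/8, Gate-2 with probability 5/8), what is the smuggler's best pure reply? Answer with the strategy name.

If the smuggler plays Route-1, the inspector's expected payoff is (3/8)·(-4) + (5/8)·(-5) = -37/8.
If the smuggler plays Route-2, the inspector's expected payoff is (3/8)·(-2) + (5/8)·3 = 9/8.
If the smuggler plays Route-3, the inspector's expected payoff is (3/8)·(-6) + (5/8)·0 = -9/4.
The smuggler minimizes the inspector's payoff; the smallest is -37/8, so the best response is Route-1.

Route-1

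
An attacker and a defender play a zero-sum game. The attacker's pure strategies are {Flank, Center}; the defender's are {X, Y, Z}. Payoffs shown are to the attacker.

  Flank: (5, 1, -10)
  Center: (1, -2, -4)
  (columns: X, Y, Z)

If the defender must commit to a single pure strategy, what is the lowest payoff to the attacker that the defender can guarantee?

-4

Column maxima: X → 5, Y → 1, Z → -4.
The smallest of these is -4.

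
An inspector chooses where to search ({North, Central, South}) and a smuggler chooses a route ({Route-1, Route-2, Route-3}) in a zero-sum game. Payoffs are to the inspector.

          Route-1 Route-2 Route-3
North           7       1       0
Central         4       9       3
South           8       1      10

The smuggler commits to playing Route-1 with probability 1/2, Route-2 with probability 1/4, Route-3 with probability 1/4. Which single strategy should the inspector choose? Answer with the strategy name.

Expected payoff of North: (1/2)·7 + (1/4)·1 + (1/4)·0 = 15/4.
Expected payoff of Central: (1/2)·4 + (1/4)·9 + (1/4)·3 = 5.
Expected payoff of South: (1/2)·8 + (1/4)·1 + (1/4)·10 = 27/4.
The largest is 27/4, so the inspector's best response is South.

South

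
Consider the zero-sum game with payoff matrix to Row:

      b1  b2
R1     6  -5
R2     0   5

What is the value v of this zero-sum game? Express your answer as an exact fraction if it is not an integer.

Row minima: R1 → -5, R2 → 0; maximin = 0.
Column maxima: b1 → 6, b2 → 5; minimax = 5.
0 ≠ 5, so there is no saddle point; optimal play is mixed.
Let Row play R1 with probability p. Expected payoff against b1: 6p + 0(1−p) = 6p; against b2: (-5)p + 5(1−p) = −10p + 5.
Setting these equal: 6p = −10p + 5 ⇒ 16p = 5 ⇒ p = 5/16, and the value is (6)·(5/16) = 15/8.
For Column: with q = P(b1), equating R1's and R2's payoffs gives 11q − 5 = −5q + 5 ⇒ q = 5/8.

15/8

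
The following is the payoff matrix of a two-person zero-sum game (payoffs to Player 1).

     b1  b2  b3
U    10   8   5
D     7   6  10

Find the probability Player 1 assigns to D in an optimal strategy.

3/7

Row minima: U → 5, D → 6; maximin = 6.
Column maxima: b1 → 10, b2 → 8, b3 → 10; minimax = 8.
6 ≠ 8, so there is no saddle point; optimal play is mixed.
b1 is strictly dominated by b2 (it gives Player 1 strictly more in every row), so Player 2 never plays it.
On the remaining 2×2 (U, D vs b2, b3):
Let Player 1 play U with probability p. Expected payoff against b2: 8p + 6(1−p) = 2p + 6; against b3: 5p + 10(1−p) = −5p + 10.
Setting these equal: 2p + 6 = −5p + 10 ⇒ 7p = 4 ⇒ p = 4/7, and the value is (2)·(4/7) + 6 = 50/7.
For Player 2: with q = P(b2), equating U's and D's payoffs gives 3q + 5 = −4q + 10 ⇒ q = 5/7.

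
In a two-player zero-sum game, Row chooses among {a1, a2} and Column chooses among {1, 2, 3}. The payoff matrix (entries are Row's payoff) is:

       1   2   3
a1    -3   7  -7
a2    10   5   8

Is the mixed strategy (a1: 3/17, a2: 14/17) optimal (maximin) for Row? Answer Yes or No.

Yes

Against 1 this mix gives (3/17)·(-3) + (14/17)·10 = 131/17.
Against 2 this mix gives (3/17)·7 + (14/17)·5 = 91/17.
Against 3 this mix gives (3/17)·(-7) + (14/17)·8 = 91/17.
All of Column's active replies (2, 3) yield 91/17, and no column does worse for Row. The mix makes Column indifferent and guarantees 91/17, so it is optimal.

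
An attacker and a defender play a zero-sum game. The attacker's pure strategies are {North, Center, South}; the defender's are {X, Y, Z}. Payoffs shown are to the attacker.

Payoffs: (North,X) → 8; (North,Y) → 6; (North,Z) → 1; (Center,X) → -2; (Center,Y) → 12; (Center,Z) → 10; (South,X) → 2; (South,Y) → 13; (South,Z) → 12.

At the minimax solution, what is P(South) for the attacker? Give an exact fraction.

Row minima: North → 1, Center → -2, South → 2; maximin = 2.
Column maxima: X → 8, Y → 13, Z → 12; minimax = 8.
2 ≠ 8, so there is no saddle point; optimal play is mixed.
Center is strictly dominated by South, so the attacker never plays it.
Y is strictly dominated by Z (it gives the attacker strictly more in every row), so the defender never plays it.
On the remaining 2×2 (North, South vs X, Z):
Let the attacker play North with probability p. Expected payoff against X: 8p + 2(1−p) = 6p + 2; against Z: 1p + 12(1−p) = −11p + 12.
Setting these equal: 6p + 2 = −11p + 12 ⇒ 17p = 10 ⇒ p = 10/17, and the value is (6)·(10/17) + 2 = 94/17.
For the defender: with q = P(X), equating North's and South's payoffs gives 7q + 1 = −10q + 12 ⇒ q = 11/17.

7/17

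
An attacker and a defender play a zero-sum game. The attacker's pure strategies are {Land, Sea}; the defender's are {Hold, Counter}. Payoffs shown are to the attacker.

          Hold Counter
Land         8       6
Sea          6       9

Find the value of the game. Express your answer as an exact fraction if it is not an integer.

Row minima: Land → 6, Sea → 6; maximin = 6.
Column maxima: Hold → 8, Counter → 9; minimax = 8.
6 ≠ 8, so there is no saddle point; optimal play is mixed.
Let the attacker play Land with probability p. Expected payoff against Hold: 8p + 6(1−p) = 2p + 6; against Counter: 6p + 9(1−p) = −3p + 9.
Setting these equal: 2p + 6 = −3p + 9 ⇒ 5p = 3 ⇒ p = 3/5, and the value is (2)·(3/5) + 6 = 36/5.
For the defender: with q = P(Hold), equating Land's and Sea's payoffs gives 2q + 6 = −3q + 9 ⇒ q = 3/5.

36/5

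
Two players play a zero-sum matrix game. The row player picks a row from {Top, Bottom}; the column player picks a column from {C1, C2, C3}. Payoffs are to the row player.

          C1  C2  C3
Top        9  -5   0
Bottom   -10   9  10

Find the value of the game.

31/33

Row minima: Top → -5, Bottom → -10; maximin = -5.
Column maxima: C1 → 9, C2 → 9, C3 → 10; minimax = 9.
-5 ≠ 9, so there is no saddle point; optimal play is mixed.
C3 is strictly dominated by C2 (it gives the row player strictly more in every row), so the column player never plays it.
On the remaining 2×2 (Top, Bottom vs C1, C2):
Let the row player play Top with probability p. Expected payoff against C1: 9p + (-10)(1−p) = 19p − 10; against C2: (-5)p + 9(1−p) = −14p + 9.
Setting these equal: 19p − 10 = −14p + 9 ⇒ 33p = 19 ⇒ p = 19/33, and the value is (19)·(19/33) − 10 = 31/33.
For the column player: with q = P(C1), equating Top's and Bottom's payoffs gives 14q − 5 = −19q + 9 ⇒ q = 14/33.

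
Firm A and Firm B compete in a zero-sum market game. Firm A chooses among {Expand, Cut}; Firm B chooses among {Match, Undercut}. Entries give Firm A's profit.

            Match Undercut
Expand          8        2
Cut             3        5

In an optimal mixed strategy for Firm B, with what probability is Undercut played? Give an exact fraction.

Row minima: Expand → 2, Cut → 3; maximin = 3.
Column maxima: Match → 8, Undercut → 5; minimax = 5.
3 ≠ 5, so there is no saddle point; optimal play is mixed.
Let Firm A play Expand with probability p. Expected payoff against Match: 8p + 3(1−p) = 5p + 3; against Undercut: 2p + 5(1−p) = −3p + 5.
Setting these equal: 5p + 3 = −3p + 5 ⇒ 8p = 2 ⇒ p = 1/4, and the value is (5)·(1/4) + 3 = 17/4.
For Firm B: with q = P(Match), equating Expand's and Cut's payoffs gives 6q + 2 = −2q + 5 ⇒ q = 3/8.

5/8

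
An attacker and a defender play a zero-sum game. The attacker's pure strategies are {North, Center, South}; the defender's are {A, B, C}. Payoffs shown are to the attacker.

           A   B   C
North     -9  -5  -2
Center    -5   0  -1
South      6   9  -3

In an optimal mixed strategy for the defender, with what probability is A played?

2/13

Row minima: North → -9, Center → -5, South → -3; maximin = -3.
Column maxima: A → 6, B → 9, C → -1; minimax = -1.
-3 ≠ -1, so there is no saddle point; optimal play is mixed.
North is strictly dominated by Center, so the attacker never plays it.
B is strictly dominated by A (it gives the attacker strictly more in every row), so the defender never plays it.
On the remaining 2×2 (Center, South vs A, C):
Let the attacker play Center with probability p. Expected payoff against A: (-5)p + 6(1−p) = −11p + 6; against C: (-1)p + (-3)(1−p) = 2p − 3.
Setting these equal: −11p + 6 = 2p − 3 ⇒ −13p = -9 ⇒ p = 9/13, and the value is (-11)·(9/13) + 6 = -21/13.
For the defender: with q = P(A), equating Center's and South's payoffs gives −4q − 1 = 9q − 3 ⇒ q = 2/13.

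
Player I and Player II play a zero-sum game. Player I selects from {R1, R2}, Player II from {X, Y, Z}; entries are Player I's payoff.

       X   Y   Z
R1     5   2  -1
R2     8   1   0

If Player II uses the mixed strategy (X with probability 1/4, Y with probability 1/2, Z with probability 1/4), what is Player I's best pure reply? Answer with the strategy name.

R2

Expected payoff of R1: (1/4)·5 + (1/2)·2 + (1/4)·(-1) = 2.
Expected payoff of R2: (1/4)·8 + (1/2)·1 + (1/4)·0 = 5/2.
The largest is 5/2, so Player I's best response is R2.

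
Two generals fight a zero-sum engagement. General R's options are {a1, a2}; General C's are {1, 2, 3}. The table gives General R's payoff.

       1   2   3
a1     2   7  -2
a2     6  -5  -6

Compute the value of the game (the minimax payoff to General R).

Row minima: a1 → -2, a2 → -6; maximin = -2.
Column maxima: 1 → 6, 2 → 7, 3 → -2; minimax = -2.
Since maximin = minimax = -2, there is a saddle point and the value is -2.

-2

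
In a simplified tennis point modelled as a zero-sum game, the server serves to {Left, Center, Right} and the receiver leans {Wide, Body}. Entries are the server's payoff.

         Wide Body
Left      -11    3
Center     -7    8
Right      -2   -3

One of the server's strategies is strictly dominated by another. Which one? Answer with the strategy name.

Center gives a strictly higher payoff than Left against every column: -7 > -11, 8 > 3.
So Left is strictly dominated and the server never plays it.

Left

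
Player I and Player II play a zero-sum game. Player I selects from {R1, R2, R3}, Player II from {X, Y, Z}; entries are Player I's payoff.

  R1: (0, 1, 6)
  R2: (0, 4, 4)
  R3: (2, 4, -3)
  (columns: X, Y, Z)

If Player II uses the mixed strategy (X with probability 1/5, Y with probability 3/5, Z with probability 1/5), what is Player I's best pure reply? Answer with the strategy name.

R2

Expected payoff of R1: (1/5)·0 + (3/5)·1 + (1/5)·6 = 9/5.
Expected payoff of R2: (1/5)·0 + (3/5)·4 + (1/5)·4 = 16/5.
Expected payoff of R3: (1/5)·2 + (3/5)·4 + (1/5)·(-3) = 11/5.
The largest is 16/5, so Player I's best response is R2.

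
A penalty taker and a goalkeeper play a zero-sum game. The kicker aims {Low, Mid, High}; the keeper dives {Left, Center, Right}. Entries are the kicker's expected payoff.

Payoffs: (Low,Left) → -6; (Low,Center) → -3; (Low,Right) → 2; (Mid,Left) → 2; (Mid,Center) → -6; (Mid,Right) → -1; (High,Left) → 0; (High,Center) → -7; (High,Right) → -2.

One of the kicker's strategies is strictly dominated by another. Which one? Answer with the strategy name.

Mid gives a strictly higher payoff than High against every column: 2 > 0, -6 > -7, -1 > -2.
So High is strictly dominated and the kicker never plays it.

High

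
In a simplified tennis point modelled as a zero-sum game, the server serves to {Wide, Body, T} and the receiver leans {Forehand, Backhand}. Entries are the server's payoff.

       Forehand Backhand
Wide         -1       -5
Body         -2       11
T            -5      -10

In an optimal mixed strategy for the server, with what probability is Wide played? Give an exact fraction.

13/17

Row minima: Wide → -5, Body → -2, T → -10; maximin = -2.
Column maxima: Forehand → -1, Backhand → 11; minimax = -1.
-2 ≠ -1, so there is no saddle point; optimal play is mixed.
T is strictly dominated by Wide, so the server never plays it.
On the remaining 2×2 (Wide, Body vs Forehand, Backhand):
Let the server play Wide with probability p. Expected payoff against Forehand: (-1)p + (-2)(1−p) = p − 2; against Backhand: (-5)p + 11(1−p) = −16p + 11.
Setting these equal: p − 2 = −16p + 11 ⇒ 17p = 13 ⇒ p = 13/17, and the value is (1)·(13/17) − 2 = -21/17.
For the receiver: with q = P(Forehand), equating Wide's and Body's payoffs gives 4q − 5 = −13q + 11 ⇒ q = 16/17.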